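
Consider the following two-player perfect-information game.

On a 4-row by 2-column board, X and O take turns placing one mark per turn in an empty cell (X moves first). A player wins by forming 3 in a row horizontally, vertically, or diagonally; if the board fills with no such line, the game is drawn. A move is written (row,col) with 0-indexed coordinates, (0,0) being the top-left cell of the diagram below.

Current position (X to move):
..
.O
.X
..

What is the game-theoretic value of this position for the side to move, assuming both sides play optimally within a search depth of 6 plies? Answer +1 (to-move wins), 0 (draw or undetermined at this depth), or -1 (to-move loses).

p1 X@[../.O/.X/..]: (0,0)[X./.O/.X/..]+0* (0,1)[.X/.O/.X/..]+0 (1,0)[../XO/.X/..]+0 (2,0)[../.O/XX/..]+0 (3,0)[../.O/.X/X.]+0 (3,1)[../.O/.X/.X]+0
p2 O@[X./.O/.X/..]: (0,1)[XO/.O/.X/..]+0* (1,0)[X./OO/.X/..]+0 (2,0)[X./.O/OX/..]+0 (3,0)[X./.O/.X/O.]+0 (3,1)[X./.O/.X/.O]+0
p3 X@[XO/.O/.X/..]: (1,0)[XO/XO/.X/..]+0* (2,0)[XO/.O/XX/..]+0 (3,0)[XO/.O/.X/X.]+0 (3,1)[XO/.O/.X/.X]+0
p4 O@[XO/XO/.X/..]: (2,0)[XO/XO/OX/..]+0* (3,0)[XO/XO/.X/O.]-1 (3,1)[XO/XO/.X/.O]-1
p5 X@[XO/XO/OX/..]: (3,0)[XO/XO/OX/X.]+0* (3,1)[XO/XO/OX/.X]+0
p6 O@[XO/XO/OX/X.]: (3,1)[XO/XO/OX/XO]+0*
p7 X@[XO/XO/OX/XO] terminal +0; root [../.O/.X/..] d6

value(../.O/.X/.., X) = 0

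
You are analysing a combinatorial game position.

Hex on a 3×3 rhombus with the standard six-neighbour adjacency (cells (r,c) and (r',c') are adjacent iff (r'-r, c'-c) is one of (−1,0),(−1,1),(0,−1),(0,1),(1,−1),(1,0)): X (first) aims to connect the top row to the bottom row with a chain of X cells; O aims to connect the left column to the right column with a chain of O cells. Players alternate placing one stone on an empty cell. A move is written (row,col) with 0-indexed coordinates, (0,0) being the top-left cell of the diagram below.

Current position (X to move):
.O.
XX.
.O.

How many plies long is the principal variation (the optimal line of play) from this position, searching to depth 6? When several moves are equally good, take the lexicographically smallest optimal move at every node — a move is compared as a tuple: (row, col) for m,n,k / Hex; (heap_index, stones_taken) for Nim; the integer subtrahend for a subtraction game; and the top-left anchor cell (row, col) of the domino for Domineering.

PV length from [.O./XX./.O.]: 5 plies

p1 X@[.O./XX./.O.]: (0,0)[XO./XX./.O.]-1 (0,2)[.OX/XX./.O.]-1 (1,2)[.O./XXX/.O.]+1* (2,0)[.O./XX./XO.]+1 (2,2)[.O./XX./.OX]+1
p2 O@[.O./XXX/.O.]: (0,0)[OO./XXX/.O.]-1* (0,2)[.OO/XXX/.O.]-1 (2,0)[.O./XXX/OO.]-1 (2,2)[.O./XXX/.OO]-1
p3 X@[OO./XXX/.O.]: (0,2)[OOX/XXX/.O.]+1* (2,0)[OO./XXX/XO.]-1 (2,2)[OO./XXX/.OX]-1
p4 O@[OOX/XXX/.O.]: (2,0)[OOX/XXX/OO.]-1* (2,2)[OOX/XXX/.OO]-1
p5 X@[OOX/XXX/OO.]: (2,2)[OOX/XXX/OOX]+1*
p6 O@[OOX/XXX/OOX] terminal -1; root [.O./XX./.O.] d6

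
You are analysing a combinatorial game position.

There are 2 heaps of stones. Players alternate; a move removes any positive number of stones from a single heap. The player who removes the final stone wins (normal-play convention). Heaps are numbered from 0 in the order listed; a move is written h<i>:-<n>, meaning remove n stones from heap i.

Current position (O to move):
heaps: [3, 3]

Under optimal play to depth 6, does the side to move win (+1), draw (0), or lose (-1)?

value((3,3), O) = -1

p1 O@[(3,3)]: h0:-1[(2,3)]-1* h0:-2[(1,3)]-1 h0:-3[(0,3)]-1 h1:-1[(3,2)]-1 h1:-2[(3,1)]-1 h1:-3[(3,0)]-1
p2 X@[(2,3)]: h0:-1[(1,3)]-1 h0:-2[(0,3)]-1 h1:-1[(2,2)]+1* h1:-2[(2,1)]-1 h1:-3[(2,0)]-1
p3 O@[(2,2)]: h0:-1[(1,2)]-1* h0:-2[(0,2)]-1 h1:-1[(2,1)]-1 h1:-2[(2,0)]-1
p4 X@[(1,2)]: h0:-1[(0,2)]-1 h1:-1[(1,1)]+1* h1:-2[(1,0)]-1
p5 O@[(1,1)]: h0:-1[(0,1)]-1* h1:-1[(1,0)]-1
p6 X@[(0,1)]: h1:-1[(0,0)]+1*
p7 O@[(0,0)] terminal -1; root [(3,3)] d6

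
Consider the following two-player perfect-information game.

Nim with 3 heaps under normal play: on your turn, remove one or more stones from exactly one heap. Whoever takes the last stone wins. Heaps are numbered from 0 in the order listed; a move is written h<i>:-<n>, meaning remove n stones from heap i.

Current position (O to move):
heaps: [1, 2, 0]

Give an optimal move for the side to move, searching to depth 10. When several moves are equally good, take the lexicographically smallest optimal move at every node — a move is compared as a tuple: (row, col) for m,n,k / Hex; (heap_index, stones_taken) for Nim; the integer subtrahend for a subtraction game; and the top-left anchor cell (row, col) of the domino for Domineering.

[(1,2,0)] O move#1: h0:-1:-1/(0,2,0), h1:-1:+1/(1,1,0)*, h1:-2:-1/(1,0,0)
[(1,1,0)] X move#2: h0:-1:-1/(0,1,0)*, h1:-1:-1/(1,0,0)
[(0,1,0)] O move#3: h1:-1:+1/(0,0,0)*
[(0,0,0)] end (terminal -1, X#4); searched (1,2,0) to 10

O's best at [(1,2,0)]: h1:-1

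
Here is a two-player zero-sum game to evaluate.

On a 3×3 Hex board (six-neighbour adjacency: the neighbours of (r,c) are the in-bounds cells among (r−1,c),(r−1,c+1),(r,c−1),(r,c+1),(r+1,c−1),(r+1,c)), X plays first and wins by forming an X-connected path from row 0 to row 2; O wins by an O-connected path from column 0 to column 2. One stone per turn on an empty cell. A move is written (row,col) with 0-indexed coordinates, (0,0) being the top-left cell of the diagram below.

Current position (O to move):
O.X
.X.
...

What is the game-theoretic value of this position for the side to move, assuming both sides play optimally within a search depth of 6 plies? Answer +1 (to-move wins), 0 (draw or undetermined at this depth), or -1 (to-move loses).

p1 O@[O.X/.X./...]: (0,1)[OOX/.X./...]-1* (1,0)[O.X/OX./...]-1 (1,2)[O.X/.XO/...]-1 (2,0)[O.X/.X./O..]-1 (2,1)[O.X/.X./.O.]-1 (2,2)[O.X/.X./..O]-1
p2 X@[OOX/.X./...]: (1,0)[OOX/XX./...]+1* (1,2)[OOX/.XX/...]+1 (2,0)[OOX/.X./X..]+1 (2,1)[OOX/.X./.X.]+1 (2,2)[OOX/.X./..X]+1
p3 O@[OOX/XX./...]: (1,2)[OOX/XXO/...]-1* (2,0)[OOX/XX./O..]-1 (2,1)[OOX/XX./.O.]-1 (2,2)[OOX/XX./..O]-1
p4 X@[OOX/XXO/...]: (2,0)[OOX/XXO/X..]+1* (2,1)[OOX/XXO/.X.]+1 (2,2)[OOX/XXO/..X]+1
p5 O@[OOX/XXO/X..] terminal -1; root [O.X/.X./...] d6

value(O.X/.X./..., O) = -1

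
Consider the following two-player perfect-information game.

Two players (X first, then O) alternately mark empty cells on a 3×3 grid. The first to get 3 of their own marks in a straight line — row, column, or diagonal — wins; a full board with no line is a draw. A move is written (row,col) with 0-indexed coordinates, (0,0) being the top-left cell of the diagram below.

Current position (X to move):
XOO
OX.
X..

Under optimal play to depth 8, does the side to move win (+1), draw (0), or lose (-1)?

value(XOO/OX./X.., X) = +1

p1 X@[XOO/OX./X..]: (1,2)[XOO/OXX/X..]+0 (2,1)[XOO/OX./XX.]+0 (2,2)[XOO/OX./X.X]+1*
p2 O@[XOO/OX./X.X] terminal -1; root [XOO/OX./X..] d8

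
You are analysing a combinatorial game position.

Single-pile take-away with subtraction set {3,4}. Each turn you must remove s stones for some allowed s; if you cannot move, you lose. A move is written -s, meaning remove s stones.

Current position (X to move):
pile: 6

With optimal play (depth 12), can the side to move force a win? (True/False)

ply 1, X at 6 | -3=-1→3; -4=+1→2*
ply 2: 2 is terminal -1 (O); from 6 depth 12

X winning at [6]: True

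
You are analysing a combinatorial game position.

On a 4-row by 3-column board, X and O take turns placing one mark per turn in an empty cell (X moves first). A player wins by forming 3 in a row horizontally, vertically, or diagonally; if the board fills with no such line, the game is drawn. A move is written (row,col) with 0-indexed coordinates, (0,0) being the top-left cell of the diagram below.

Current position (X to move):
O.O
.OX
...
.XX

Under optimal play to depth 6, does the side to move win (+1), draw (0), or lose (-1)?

p1 X@[O.O/.OX/.../.XX]: (0,1)[OXO/.OX/.../.XX]-1 (1,0)[O.O/XOX/.../.XX]-1 (2,0)[O.O/.OX/X../.XX]-1 (2,1)[O.O/.OX/.X./.XX]-1 (2,2)[O.O/.OX/..X/.XX]+1* (3,0)[O.O/.OX/.../XXX]+1
p2 O@[O.O/.OX/..X/.XX] terminal -1; root [O.O/.OX/.../.XX] d6

value(O.O/.OX/.../.XX, X) = +1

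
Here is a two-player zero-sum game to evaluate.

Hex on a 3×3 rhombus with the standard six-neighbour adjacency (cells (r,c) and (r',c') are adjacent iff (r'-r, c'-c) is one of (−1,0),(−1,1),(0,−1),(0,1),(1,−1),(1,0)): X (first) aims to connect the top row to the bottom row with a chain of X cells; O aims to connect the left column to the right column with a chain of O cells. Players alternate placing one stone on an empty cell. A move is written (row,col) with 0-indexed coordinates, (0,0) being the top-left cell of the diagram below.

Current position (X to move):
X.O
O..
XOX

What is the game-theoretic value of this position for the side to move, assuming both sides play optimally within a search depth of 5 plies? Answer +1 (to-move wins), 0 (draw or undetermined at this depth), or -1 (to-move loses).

value(X.O/O../XOX, X) = -1

p1 X@[X.O/O../XOX]: (0,1)[XXO/O../XOX]-1* (1,1)[X.O/OX./XOX]-1 (1,2)[X.O/O.X/XOX]-1
p2 O@[XXO/O../XOX]: (1,1)[XXO/OO./XOX]+1* (1,2)[XXO/O.O/XOX]-1
p3 X@[XXO/OO./XOX] terminal -1; root [X.O/O../XOX] d5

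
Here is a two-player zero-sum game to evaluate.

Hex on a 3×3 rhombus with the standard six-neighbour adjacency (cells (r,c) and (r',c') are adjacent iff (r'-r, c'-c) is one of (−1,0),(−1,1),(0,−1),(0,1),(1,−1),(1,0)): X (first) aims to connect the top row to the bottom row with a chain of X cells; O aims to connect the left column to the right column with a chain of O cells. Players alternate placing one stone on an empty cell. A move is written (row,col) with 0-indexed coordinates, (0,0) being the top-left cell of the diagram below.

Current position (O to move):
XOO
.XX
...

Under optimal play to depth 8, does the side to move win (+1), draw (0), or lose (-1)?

value(XOO/.XX/..., O) = +1

p1 O@[XOO/.XX/...]: (1,0)[XOO/OXX/...]+1* (2,0)[XOO/.XX/O..]-1 (2,1)[XOO/.XX/.O.]-1 (2,2)[XOO/.XX/..O]-1
p2 X@[XOO/OXX/...] terminal -1; root [XOO/.XX/...] d8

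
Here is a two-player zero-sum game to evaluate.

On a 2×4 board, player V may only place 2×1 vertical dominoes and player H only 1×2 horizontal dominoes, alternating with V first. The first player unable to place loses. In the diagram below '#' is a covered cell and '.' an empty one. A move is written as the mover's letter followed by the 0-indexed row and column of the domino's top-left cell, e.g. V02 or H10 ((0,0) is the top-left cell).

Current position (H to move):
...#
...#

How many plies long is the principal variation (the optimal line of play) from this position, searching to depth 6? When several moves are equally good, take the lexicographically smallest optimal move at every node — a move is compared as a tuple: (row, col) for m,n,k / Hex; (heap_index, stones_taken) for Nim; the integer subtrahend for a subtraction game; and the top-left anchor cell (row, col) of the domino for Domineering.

ply 1, H at ...#/...# | H00=+1→##.#/...#*; H01=+1→.###/...#; H10=+1→...#/##.#; H11=+1→...#/.###
ply 2, V at ##.#/...# | V02=-1→####/..##*
ply 3, H at ####/..## | H10=+1→####/####*
ply 4: ####/#### is terminal -1 (V); from ...#/...# depth 6

PV length from [...#/...#]: 3 plies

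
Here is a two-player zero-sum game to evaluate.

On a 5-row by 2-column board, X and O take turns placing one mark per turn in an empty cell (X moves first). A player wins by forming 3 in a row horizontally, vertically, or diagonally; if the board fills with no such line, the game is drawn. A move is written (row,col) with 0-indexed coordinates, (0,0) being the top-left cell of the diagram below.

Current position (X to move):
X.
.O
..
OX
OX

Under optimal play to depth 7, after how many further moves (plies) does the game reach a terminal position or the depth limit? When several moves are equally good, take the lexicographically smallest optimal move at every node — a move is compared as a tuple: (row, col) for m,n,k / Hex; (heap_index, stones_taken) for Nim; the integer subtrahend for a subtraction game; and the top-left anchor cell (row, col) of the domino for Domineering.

PV length from [X./.O/../OX/OX]: 3 plies

ply 1, X at X./.O/../OX/OX | (0,1)=-1→XX/.O/../OX/OX; (1,0)=-1→X./XO/../OX/OX; (2,0)=+1→X./.O/X./OX/OX*; (2,1)=+1→X./.O/.X/OX/OX
ply 2, O at X./.O/X./OX/OX | (0,1)=-1→XO/.O/X./OX/OX*; (1,0)=-1→X./OO/X./OX/OX; (2,1)=-1→X./.O/XO/OX/OX
ply 3, X at XO/.O/X./OX/OX | (1,0)=+1→XO/XO/X./OX/OX*; (2,1)=+1→XO/.O/XX/OX/OX
ply 4: XO/XO/X./OX/OX is terminal -1 (O); from X./.O/../OX/OX depth 7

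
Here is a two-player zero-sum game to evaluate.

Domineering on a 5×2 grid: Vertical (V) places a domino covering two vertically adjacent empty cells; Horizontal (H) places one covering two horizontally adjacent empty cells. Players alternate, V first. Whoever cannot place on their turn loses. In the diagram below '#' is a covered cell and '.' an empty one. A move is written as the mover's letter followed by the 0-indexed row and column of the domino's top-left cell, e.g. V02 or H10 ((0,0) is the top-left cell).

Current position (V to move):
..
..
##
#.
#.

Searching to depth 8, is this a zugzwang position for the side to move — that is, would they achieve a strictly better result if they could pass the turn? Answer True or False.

zugzwang(../../##/#./#., V) = False

p1 V@[../../##/#./#.]: V00[#./#./##/#./#.]+1* V01[.#/.#/##/#./#.]+1 V31[../../##/##/##]-1
p2 H@[#./#./##/#./#.] terminal -1; root [../../##/#./#.] d8
pass branch (H moves first from the same position):
  | p1 H@[../../##/#./#.]: H00[##/../##/#./#.]+1* H10[../##/##/#./#.]+1
  | p2 V@[##/../##/#./#.]: V31[##/../##/##/##]-1*
  | p3 H@[##/../##/##/##]: H10[##/##/##/##/##]+1*
  | p4 V@[##/##/##/##/##] terminal -1; root [../../##/#./#.] d8
V moving scores +1; V passing scores -1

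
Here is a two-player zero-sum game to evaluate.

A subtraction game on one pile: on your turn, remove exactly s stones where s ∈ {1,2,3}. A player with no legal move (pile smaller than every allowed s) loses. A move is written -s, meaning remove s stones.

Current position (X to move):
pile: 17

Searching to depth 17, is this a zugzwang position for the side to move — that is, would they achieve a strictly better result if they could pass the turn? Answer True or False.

ply 1, X at 17 | -1=+1→16*; -2=-1→15; -3=-1→14
ply 2, O at 16 | -1=-1→15*; -2=-1→14; -3=-1→13
ply 3, X at 15 | -1=-1→14; -2=-1→13; -3=+1→12*
ply 4, O at 12 | -1=-1→11*; -2=-1→10; -3=-1→9
ply 5, X at 11 | -1=-1→10; -2=-1→9; -3=+1→8*
ply 6, O at 8 | -1=-1→7*; -2=-1→6; -3=-1→5
ply 7, X at 7 | -1=-1→6; -2=-1→5; -3=+1→4*
ply 8, O at 4 | -1=-1→3*; -2=-1→2; -3=-1→1
ply 9, X at 3 | -1=-1→2; -2=-1→1; -3=+1→0*
ply 10: 0 is terminal -1 (O); from 17 depth 17
suppose X passes — search the same position with O to move:
pass> ply 1, O at 17 | -1=+1→16*; -2=-1→15; -3=-1→14
pass> ply 2, X at 16 | -1=-1→15*; -2=-1→14; -3=-1→13
pass> ply 3, O at 15 | -1=-1→14; -2=-1→13; -3=+1→12*
pass> ply 4, X at 12 | -1=-1→11*; -2=-1→10; -3=-1→9
pass> ply 5, O at 11 | -1=-1→10; -2=-1→9; -3=+1→8*
pass> ply 6, X at 8 | -1=-1→7*; -2=-1→6; -3=-1→5
pass> ply 7, O at 7 | -1=-1→6; -2=-1→5; -3=+1→4*
pass> ply 8, X at 4 | -1=-1→3*; -2=-1→2; -3=-1→1
pass> ply 9, O at 3 | -1=-1→2; -2=-1→1; -3=+1→0*
pass> ply 10: 0 is terminal -1 (X); from 17 depth 17
for X: play +1, pass -1

zugzwang(17, X) = False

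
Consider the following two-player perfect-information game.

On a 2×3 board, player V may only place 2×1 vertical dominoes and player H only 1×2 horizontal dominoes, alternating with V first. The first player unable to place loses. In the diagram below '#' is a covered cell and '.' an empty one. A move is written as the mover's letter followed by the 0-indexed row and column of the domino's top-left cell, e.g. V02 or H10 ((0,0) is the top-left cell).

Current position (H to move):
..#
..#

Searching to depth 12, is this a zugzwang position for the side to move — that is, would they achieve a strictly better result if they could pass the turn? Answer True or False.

p1 H@[..#/..#]: H00[###/..#]+1* H10[..#/###]+1
p2 V@[###/..#] terminal -1; root [..#/..#] d12
if H skipped the turn, V would face:
~ p1 V@[..#/..#]: V00[#.#/#.#]+1* V01[.##/.##]+1
~ p2 H@[#.#/#.#] terminal -1; root [..#/..#] d12
compare (H): move=+1 vs pass=-1

zugzwang(..#/..#, H) = False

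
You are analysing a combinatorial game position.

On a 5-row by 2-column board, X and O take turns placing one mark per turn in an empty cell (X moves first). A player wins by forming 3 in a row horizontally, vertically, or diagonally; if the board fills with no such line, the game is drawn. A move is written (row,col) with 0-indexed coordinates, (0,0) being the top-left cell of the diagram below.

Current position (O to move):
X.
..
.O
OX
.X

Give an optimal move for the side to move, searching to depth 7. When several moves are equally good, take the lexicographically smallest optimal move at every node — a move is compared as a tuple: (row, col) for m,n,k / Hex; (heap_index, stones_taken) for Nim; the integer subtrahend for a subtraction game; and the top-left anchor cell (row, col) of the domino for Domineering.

O's best at [X./../.O/OX/.X]: (0,1)

p1 O@[X./../.O/OX/.X]: (0,1)[XO/../.O/OX/.X]+1* (1,0)[X./O./.O/OX/.X]+0 (1,1)[X./.O/.O/OX/.X]+1 (2,0)[X./../OO/OX/.X]+1 (4,0)[X./../.O/OX/OX]+0
p2 X@[XO/../.O/OX/.X]: (1,0)[XO/X./.O/OX/.X]-1* (1,1)[XO/.X/.O/OX/.X]-1 (2,0)[XO/../XO/OX/.X]-1 (4,0)[XO/../.O/OX/XX]-1
p3 O@[XO/X./.O/OX/.X]: (1,1)[XO/XO/.O/OX/.X]+1* (2,0)[XO/X./OO/OX/.X]+1 (4,0)[XO/X./.O/OX/OX]-1
p4 X@[XO/XO/.O/OX/.X] terminal -1; root [X./../.O/OX/.X] d7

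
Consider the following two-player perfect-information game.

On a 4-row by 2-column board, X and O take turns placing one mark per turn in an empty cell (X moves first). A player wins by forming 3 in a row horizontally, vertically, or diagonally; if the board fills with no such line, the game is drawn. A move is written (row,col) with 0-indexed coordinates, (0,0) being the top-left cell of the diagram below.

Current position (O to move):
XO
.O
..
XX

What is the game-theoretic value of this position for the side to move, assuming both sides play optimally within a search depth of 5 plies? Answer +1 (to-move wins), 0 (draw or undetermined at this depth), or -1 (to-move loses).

[XO/.O/../XX] O move#1: (1,0):+0/XO/OO/../XX, (2,0):+0/XO/.O/O./XX, (2,1):+1/XO/.O/.O/XX*
[XO/.O/.O/XX] end (terminal -1, X#2); searched XO/.O/../XX to 5

value(XO/.O/../XX, O) = +1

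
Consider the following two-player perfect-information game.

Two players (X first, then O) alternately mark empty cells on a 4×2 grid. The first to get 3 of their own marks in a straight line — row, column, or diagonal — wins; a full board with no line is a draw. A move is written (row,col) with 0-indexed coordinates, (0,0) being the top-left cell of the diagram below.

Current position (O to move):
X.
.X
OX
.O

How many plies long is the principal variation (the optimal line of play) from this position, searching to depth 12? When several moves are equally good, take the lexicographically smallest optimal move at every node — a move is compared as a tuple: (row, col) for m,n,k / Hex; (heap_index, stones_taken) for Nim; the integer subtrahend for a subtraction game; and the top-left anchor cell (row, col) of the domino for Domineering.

PV length from [X./.X/OX/.O]: 3 plies

p1 O@[X./.X/OX/.O]: (0,1)[XO/.X/OX/.O]+0* (1,0)[X./OX/OX/.O]-1 (3,0)[X./.X/OX/OO]-1
p2 X@[XO/.X/OX/.O]: (1,0)[XO/XX/OX/.O]+0* (3,0)[XO/.X/OX/XO]+0
p3 O@[XO/XX/OX/.O]: (3,0)[XO/XX/OX/OO]+0*
p4 X@[XO/XX/OX/OO] terminal +0; root [X./.X/OX/.O] d12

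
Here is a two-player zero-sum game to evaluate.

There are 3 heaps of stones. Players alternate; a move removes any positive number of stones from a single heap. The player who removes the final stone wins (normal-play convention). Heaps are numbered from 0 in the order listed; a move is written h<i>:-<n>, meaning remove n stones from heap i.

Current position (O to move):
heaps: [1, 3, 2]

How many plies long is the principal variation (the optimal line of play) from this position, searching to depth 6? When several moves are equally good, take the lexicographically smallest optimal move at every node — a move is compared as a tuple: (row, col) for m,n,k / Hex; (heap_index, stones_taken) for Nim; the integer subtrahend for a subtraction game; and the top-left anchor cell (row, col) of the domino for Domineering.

PV length from [(1,3,2)]: 6 plies

[(1,3,2)] O move#1: h0:-1:-1/(0,3,2)*, h1:-1:-1/(1,2,2), h1:-2:-1/(1,1,2), h1:-3:-1/(1,0,2), h2:-1:-1/(1,3,1), h2:-2:-1/(1,3,0)
[(0,3,2)] X move#2: h1:-1:+1/(0,2,2)*, h1:-2:-1/(0,1,2), h1:-3:-1/(0,0,2), h2:-1:-1/(0,3,1), h2:-2:-1/(0,3,0)
[(0,2,2)] O move#3: h1:-1:-1/(0,1,2)*, h1:-2:-1/(0,0,2), h2:-1:-1/(0,2,1), h2:-2:-1/(0,2,0)
[(0,1,2)] X move#4: h1:-1:-1/(0,0,2), h2:-1:+1/(0,1,1)*, h2:-2:-1/(0,1,0)
[(0,1,1)] O move#5: h1:-1:-1/(0,0,1)*, h2:-1:-1/(0,1,0)
[(0,0,1)] X move#6: h2:-1:+1/(0,0,0)*
[(0,0,0)] end (terminal -1, O#7); searched (1,3,2) to 6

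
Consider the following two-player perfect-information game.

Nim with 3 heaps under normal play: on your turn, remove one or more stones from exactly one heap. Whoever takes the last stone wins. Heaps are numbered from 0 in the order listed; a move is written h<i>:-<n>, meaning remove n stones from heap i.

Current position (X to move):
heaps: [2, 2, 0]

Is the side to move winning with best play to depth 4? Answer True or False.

X winning at [(2,2,0)]: False

p1 X@[(2,2,0)]: h0:-1[(1,2,0)]-1* h0:-2[(0,2,0)]-1 h1:-1[(2,1,0)]-1 h1:-2[(2,0,0)]-1
p2 O@[(1,2,0)]: h0:-1[(0,2,0)]-1 h1:-1[(1,1,0)]+1* h1:-2[(1,0,0)]-1
p3 X@[(1,1,0)]: h0:-1[(0,1,0)]-1* h1:-1[(1,0,0)]-1
p4 O@[(0,1,0)]: h1:-1[(0,0,0)]+1*
p5 X@[(0,0,0)] terminal -1; root [(2,2,0)] d4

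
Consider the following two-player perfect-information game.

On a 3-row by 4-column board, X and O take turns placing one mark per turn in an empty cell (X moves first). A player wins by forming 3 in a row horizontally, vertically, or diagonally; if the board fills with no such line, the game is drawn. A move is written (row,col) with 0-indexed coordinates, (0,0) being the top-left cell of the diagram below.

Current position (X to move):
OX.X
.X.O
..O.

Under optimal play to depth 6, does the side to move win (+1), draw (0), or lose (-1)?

p1 X@[OX.X/.X.O/..O.]: (0,2)[OXXX/.X.O/..O.]+1* (1,0)[OX.X/XX.O/..O.]+1 (1,2)[OX.X/.XXO/..O.]+1 (2,0)[OX.X/.X.O/X.O.]+1 (2,1)[OX.X/.X.O/.XO.]+1 (2,3)[OX.X/.X.O/..OX]+1
p2 O@[OXXX/.X.O/..O.] terminal -1; root [OX.X/.X.O/..O.] d6

value(OX.X/.X.O/..O., X) = +1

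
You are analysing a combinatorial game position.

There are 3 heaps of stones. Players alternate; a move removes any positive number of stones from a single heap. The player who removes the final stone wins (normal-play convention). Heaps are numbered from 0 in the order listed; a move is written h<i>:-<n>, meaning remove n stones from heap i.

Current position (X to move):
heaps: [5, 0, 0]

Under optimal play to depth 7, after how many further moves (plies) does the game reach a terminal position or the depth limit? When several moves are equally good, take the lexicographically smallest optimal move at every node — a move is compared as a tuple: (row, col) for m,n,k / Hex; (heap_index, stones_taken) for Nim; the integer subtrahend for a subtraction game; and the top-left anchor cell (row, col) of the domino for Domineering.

[(5,0,0)] X move#1: h0:-1:-1/(4,0,0), h0:-2:-1/(3,0,0), h0:-3:-1/(2,0,0), h0:-4:-1/(1,0,0), h0:-5:+1/(0,0,0)*
[(0,0,0)] end (terminal -1, O#2); searched (5,0,0) to 7

PV length from [(5,0,0)]: 1 ply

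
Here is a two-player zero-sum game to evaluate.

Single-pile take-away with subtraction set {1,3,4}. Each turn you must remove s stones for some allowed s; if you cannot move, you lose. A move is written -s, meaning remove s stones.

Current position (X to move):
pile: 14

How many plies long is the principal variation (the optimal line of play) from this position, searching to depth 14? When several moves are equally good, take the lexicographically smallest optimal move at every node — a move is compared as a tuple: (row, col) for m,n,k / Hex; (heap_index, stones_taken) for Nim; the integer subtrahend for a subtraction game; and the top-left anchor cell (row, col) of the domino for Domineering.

ply 1, X at 14 | -1=-1→13*; -3=-1→11; -4=-1→10
ply 2, O at 13 | -1=-1→12; -3=-1→10; -4=+1→9*
ply 3, X at 9 | -1=-1→8*; -3=-1→6; -4=-1→5
ply 4, O at 8 | -1=+1→7*; -3=-1→5; -4=-1→4
ply 5, X at 7 | -1=-1→6*; -3=-1→4; -4=-1→3
ply 6, O at 6 | -1=-1→5; -3=-1→3; -4=+1→2*
ply 7, X at 2 | -1=-1→1*
ply 8, O at 1 | -1=+1→0*
ply 9: 0 is terminal -1 (X); from 14 depth 14

PV length from [14]: 8 plies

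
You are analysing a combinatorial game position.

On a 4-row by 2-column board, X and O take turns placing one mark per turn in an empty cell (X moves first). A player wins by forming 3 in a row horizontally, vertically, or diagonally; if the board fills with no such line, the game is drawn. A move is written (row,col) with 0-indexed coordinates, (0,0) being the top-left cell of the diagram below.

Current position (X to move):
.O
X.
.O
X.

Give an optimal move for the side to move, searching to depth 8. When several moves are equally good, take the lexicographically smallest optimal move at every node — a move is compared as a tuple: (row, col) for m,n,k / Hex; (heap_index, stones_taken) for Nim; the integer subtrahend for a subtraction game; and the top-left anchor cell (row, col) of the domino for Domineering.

X's best at [.O/X./.O/X.]: (2,0)

[.O/X./.O/X.] X move#1: (0,0):-1/XO/X./.O/X., (1,1):+0/.O/XX/.O/X., (2,0):+1/.O/X./XO/X.*, (3,1):-1/.O/X./.O/XX
[.O/X./XO/X.] end (terminal -1, O#2); searched .O/X./.O/X. to 8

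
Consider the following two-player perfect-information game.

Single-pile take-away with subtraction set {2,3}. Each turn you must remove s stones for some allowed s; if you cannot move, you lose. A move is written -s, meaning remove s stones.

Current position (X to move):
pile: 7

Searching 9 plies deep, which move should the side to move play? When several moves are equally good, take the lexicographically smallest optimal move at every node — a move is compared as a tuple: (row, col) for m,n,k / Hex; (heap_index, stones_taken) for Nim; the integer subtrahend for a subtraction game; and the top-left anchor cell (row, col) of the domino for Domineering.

X's best at [7]: -2

[7] X move#1: -2:+1/5*, -3:-1/4
[5] O move#2: -2:-1/3*, -3:-1/2
[3] X move#3: -2:+1/1*, -3:+1/0
[1] end (terminal -1, O#4); searched 7 to 9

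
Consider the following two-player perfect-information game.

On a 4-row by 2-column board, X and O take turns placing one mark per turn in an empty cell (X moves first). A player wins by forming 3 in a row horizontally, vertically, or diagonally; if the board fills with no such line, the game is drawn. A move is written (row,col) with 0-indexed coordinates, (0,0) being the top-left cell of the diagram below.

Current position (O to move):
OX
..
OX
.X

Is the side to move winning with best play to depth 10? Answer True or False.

O winning at [OX/../OX/.X]: True

ply 1, O at OX/../OX/.X | (1,0)=+1→OX/O./OX/.X*; (1,1)=+0→OX/.O/OX/.X; (3,0)=-1→OX/../OX/OX
ply 2: OX/O./OX/.X is terminal -1 (X); from OX/../OX/.X depth 10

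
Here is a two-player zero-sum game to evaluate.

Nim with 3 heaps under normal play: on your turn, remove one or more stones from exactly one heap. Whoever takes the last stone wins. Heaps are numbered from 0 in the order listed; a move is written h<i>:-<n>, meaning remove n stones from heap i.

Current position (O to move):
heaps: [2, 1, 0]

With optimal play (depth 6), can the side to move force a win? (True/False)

O winning at [(2,1,0)]: True

ply 1, O at (2,1,0) | h0:-1=+1→(1,1,0)*; h0:-2=-1→(0,1,0); h1:-1=-1→(2,0,0)
ply 2, X at (1,1,0) | h0:-1=-1→(0,1,0)*; h1:-1=-1→(1,0,0)
ply 3, O at (0,1,0) | h1:-1=+1→(0,0,0)*
ply 4: (0,0,0) is terminal -1 (X); from (2,1,0) depth 6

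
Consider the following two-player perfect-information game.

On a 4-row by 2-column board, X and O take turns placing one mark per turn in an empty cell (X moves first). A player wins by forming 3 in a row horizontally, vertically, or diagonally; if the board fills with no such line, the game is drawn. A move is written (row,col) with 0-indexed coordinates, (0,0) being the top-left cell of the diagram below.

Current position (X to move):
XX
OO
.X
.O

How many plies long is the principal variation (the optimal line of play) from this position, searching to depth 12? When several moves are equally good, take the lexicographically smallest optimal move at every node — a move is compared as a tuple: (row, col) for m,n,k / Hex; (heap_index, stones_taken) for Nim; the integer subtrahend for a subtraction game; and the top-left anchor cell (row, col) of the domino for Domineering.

ply 1, X at XX/OO/.X/.O | (2,0)=+0→XX/OO/XX/.O*; (3,0)=+0→XX/OO/.X/XO
ply 2, O at XX/OO/XX/.O | (3,0)=+0→XX/OO/XX/OO*
ply 3: XX/OO/XX/OO is terminal +0 (X); from XX/OO/.X/.O depth 12

PV length from [XX/OO/.X/.O]: 2 plies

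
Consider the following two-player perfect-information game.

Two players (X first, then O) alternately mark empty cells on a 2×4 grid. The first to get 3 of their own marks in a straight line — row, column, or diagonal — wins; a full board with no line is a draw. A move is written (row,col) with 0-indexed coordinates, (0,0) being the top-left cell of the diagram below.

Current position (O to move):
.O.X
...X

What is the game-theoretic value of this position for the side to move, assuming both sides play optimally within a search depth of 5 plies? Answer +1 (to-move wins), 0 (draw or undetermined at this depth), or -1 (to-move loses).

value(.O.X/...X, O) = 0

ply 1, O at .O.X/...X | (0,0)=+0→OO.X/...X*; (0,2)=+0→.OOX/...X; (1,0)=+0→.O.X/O..X; (1,1)=+0→.O.X/.O.X; (1,2)=+0→.O.X/..OX
ply 2, X at OO.X/...X | (0,2)=+0→OOXX/...X*; (1,0)=-1→OO.X/X..X; (1,1)=-1→OO.X/.X.X; (1,2)=-1→OO.X/..XX
ply 3, O at OOXX/...X | (1,0)=+0→OOXX/O..X*; (1,1)=+0→OOXX/.O.X; (1,2)=+0→OOXX/..OX
ply 4, X at OOXX/O..X | (1,1)=+0→OOXX/OX.X*; (1,2)=+0→OOXX/O.XX
ply 5, O at OOXX/OX.X | (1,2)=+0→OOXX/OXOX*
ply 6: OOXX/OXOX is terminal +0 (X); from .O.X/...X depth 5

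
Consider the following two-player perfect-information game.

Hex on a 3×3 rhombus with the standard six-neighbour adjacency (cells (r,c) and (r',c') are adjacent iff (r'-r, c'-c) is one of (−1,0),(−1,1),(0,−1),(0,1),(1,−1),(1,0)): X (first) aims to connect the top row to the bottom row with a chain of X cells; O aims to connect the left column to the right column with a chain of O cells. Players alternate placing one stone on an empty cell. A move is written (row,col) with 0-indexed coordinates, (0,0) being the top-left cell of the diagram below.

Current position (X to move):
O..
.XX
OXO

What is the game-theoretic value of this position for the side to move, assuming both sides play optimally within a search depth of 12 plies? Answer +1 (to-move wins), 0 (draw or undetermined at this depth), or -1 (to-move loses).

p1 X@[O../.XX/OXO]: (0,1)[OX./.XX/OXO]+1* (0,2)[O.X/.XX/OXO]+1 (1,0)[O../XXX/OXO]+1
p2 O@[OX./.XX/OXO] terminal -1; root [O../.XX/OXO] d12

value(O../.XX/OXO, X) = +1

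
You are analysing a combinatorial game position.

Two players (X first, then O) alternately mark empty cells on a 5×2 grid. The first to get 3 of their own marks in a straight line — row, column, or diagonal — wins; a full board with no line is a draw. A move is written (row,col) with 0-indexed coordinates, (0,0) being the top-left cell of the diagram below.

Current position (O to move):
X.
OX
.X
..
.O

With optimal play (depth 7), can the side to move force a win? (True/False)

O winning at [X./OX/.X/../.O]: False

ply 1, O at X./OX/.X/../.O | (0,1)=-1→XO/OX/.X/../.O*; (2,0)=-1→X./OX/OX/../.O; (3,0)=-1→X./OX/.X/O./.O; (3,1)=-1→X./OX/.X/.O/.O; (4,0)=-1→X./OX/.X/../OO
ply 2, X at XO/OX/.X/../.O | (2,0)=+0→XO/OX/XX/../.O; (3,0)=+0→XO/OX/.X/X./.O; (3,1)=+1→XO/OX/.X/.X/.O*; (4,0)=+0→XO/OX/.X/../XO
ply 3: XO/OX/.X/.X/.O is terminal -1 (O); from X./OX/.X/../.O depth 7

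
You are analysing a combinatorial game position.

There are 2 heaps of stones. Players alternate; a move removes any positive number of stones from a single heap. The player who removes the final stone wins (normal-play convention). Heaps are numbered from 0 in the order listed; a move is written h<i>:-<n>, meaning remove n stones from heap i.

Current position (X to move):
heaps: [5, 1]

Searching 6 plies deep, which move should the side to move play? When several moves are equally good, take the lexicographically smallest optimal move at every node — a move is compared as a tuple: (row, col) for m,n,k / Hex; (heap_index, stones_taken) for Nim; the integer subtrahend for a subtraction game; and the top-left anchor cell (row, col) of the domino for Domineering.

[(5,1)] X move#1: h0:-1:-1/(4,1), h0:-2:-1/(3,1), h0:-3:-1/(2,1), h0:-4:+1/(1,1)*, h0:-5:-1/(0,1), h1:-1:-1/(5,0)
[(1,1)] O move#2: h0:-1:-1/(0,1)*, h1:-1:-1/(1,0)
[(0,1)] X move#3: h1:-1:+1/(0,0)*
[(0,0)] end (terminal -1, O#4); searched (5,1) to 6

X's best at [(5,1)]: h0:-4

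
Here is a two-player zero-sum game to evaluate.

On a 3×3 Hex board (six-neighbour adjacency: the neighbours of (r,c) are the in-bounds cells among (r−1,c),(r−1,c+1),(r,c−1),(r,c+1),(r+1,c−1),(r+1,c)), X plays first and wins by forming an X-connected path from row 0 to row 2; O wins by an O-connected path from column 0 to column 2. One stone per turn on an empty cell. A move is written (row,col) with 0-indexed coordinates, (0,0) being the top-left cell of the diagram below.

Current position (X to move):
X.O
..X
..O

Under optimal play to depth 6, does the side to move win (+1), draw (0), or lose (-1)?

[X.O/..X/..O] X move#1: (0,1):-1/XXO/..X/..O, (1,0):-1/X.O/X.X/..O, (1,1):+1/X.O/.XX/..O*, (2,0):-1/X.O/..X/X.O, (2,1):-1/X.O/..X/.XO
[X.O/.XX/..O] O move#2: (0,1):-1/XOO/.XX/..O*, (1,0):-1/X.O/OXX/..O, (2,0):-1/X.O/.XX/O.O, (2,1):-1/X.O/.XX/.OO
[XOO/.XX/..O] X move#3: (1,0):+1/XOO/XXX/..O*, (2,0):-1/XOO/.XX/X.O, (2,1):-1/XOO/.XX/.XO
[XOO/XXX/..O] O move#4: (2,0):-1/XOO/XXX/O.O*, (2,1):-1/XOO/XXX/.OO
[XOO/XXX/O.O] X move#5: (2,1):+1/XOO/XXX/OXO*
[XOO/XXX/OXO] end (terminal -1, O#6); searched X.O/..X/..O to 6

value(X.O/..X/..O, X) = +1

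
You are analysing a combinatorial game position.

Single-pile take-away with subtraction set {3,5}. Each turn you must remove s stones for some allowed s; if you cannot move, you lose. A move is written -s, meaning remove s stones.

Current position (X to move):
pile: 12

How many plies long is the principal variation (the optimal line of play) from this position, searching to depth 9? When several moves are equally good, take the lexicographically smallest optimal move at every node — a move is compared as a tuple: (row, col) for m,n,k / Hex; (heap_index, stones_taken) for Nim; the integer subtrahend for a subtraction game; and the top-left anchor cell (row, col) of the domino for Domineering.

PV length from [12]: 3 plies

[12] X move#1: -3:+1/9*, -5:-1/7
[9] O move#2: -3:-1/6*, -5:-1/4
[6] X move#3: -3:-1/3, -5:+1/1*
[1] end (terminal -1, O#4); searched 12 to 9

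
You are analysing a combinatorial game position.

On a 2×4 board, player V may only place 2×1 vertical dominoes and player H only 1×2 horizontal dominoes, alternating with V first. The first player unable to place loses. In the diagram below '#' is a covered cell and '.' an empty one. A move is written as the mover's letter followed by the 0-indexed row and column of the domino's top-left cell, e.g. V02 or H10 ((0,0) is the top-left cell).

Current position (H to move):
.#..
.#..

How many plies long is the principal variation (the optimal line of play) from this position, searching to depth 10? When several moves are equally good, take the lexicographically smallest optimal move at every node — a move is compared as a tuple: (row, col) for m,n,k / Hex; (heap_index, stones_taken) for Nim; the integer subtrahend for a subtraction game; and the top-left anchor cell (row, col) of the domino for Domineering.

p1 H@[.#../.#..]: H02[.###/.#..]+1* H12[.#../.###]+1
p2 V@[.###/.#..]: V00[####/##..]-1*
p3 H@[####/##..]: H12[####/####]+1*
p4 V@[####/####] terminal -1; root [.#../.#..] d10

PV length from [.#../.#..]: 3 plies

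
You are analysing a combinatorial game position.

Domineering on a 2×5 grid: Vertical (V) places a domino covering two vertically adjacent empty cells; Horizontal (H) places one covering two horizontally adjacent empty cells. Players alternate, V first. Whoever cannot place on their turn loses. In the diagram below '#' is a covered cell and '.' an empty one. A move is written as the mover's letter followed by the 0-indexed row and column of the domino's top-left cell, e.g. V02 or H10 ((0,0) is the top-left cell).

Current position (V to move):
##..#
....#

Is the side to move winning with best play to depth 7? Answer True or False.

V winning at [##..#/....#]: True

p1 V@[##..#/....#]: V02[###.#/..#.#]+1* V03[##.##/...##]-1
p2 H@[###.#/..#.#]: H10[###.#/###.#]-1*
p3 V@[###.#/###.#]: V03[#####/#####]+1*
p4 H@[#####/#####] terminal -1; root [##..#/....#] d7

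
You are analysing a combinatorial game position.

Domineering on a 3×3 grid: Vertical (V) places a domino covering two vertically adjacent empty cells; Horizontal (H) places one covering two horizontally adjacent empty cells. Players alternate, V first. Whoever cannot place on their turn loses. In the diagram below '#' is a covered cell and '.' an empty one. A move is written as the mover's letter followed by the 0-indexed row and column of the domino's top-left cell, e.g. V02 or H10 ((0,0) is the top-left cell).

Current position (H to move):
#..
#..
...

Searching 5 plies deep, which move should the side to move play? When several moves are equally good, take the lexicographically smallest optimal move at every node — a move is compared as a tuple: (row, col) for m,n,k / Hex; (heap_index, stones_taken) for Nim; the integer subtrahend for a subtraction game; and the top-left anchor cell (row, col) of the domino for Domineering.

H's best at [#../#../...]: H11

p1 H@[#../#../...]: H01[###/#../...]-1 H11[#../###/...]+1* H20[#../#../##.]-1 H21[#../#../.##]-1
p2 V@[#../###/...] terminal -1; root [#../#../...] d5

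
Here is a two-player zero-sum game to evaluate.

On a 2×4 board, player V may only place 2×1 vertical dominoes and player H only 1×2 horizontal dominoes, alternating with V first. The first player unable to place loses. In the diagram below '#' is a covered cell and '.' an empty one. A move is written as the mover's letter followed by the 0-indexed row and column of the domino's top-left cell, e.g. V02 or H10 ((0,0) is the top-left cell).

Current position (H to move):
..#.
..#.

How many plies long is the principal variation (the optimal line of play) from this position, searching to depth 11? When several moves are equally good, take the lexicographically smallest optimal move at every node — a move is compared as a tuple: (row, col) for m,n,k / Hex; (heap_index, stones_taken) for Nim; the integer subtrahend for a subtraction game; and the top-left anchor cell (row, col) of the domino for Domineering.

PV length from [..#./..#.]: 3 plies

p1 H@[..#./..#.]: H00[###./..#.]+1* H10[..#./###.]+1
p2 V@[###./..#.]: V03[####/..##]-1*
p3 H@[####/..##]: H10[####/####]+1*
p4 V@[####/####] terminal -1; root [..#./..#.] d11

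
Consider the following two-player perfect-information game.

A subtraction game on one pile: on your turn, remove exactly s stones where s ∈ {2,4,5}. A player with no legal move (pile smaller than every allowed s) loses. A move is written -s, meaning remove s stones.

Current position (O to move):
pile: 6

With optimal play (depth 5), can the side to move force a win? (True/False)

ply 1, O at 6 | -2=-1→4; -4=-1→2; -5=+1→1*
ply 2: 1 is terminal -1 (X); from 6 depth 5

O winning at [6]: True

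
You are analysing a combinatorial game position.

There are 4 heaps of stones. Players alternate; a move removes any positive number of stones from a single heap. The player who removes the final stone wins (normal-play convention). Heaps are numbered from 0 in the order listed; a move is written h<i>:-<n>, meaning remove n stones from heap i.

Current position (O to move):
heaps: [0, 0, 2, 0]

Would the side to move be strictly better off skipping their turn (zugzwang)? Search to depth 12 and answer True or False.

[(0,0,2,0)] O move#1: h2:-1:-1/(0,0,1,0), h2:-2:+1/(0,0,0,0)*
[(0,0,0,0)] end (terminal -1, X#2); searched (0,0,2,0) to 12
suppose O passes — search the same position with X to move:
pass> [(0,0,2,0)] X move#1: h2:-1:-1/(0,0,1,0), h2:-2:+1/(0,0,0,0)*
pass> [(0,0,0,0)] end (terminal -1, O#2); searched (0,0,2,0) to 12
for O: play +1, pass -1

zugzwang((0,0,2,0), O) = False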